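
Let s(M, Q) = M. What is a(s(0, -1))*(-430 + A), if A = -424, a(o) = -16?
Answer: 13664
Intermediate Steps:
a(s(0, -1))*(-430 + A) = -16*(-430 - 424) = -16*(-854) = 13664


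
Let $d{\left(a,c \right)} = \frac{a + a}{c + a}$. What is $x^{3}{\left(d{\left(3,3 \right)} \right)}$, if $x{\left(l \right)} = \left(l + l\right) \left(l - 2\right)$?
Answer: $-8$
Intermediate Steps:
$d{\left(a,c \right)} = \frac{2 a}{a + c}$
$x{\left(l \right)} = 2 l \left(-2 + l\right)$
$x^{3}{\left(d{\left(3,3 \right)} \right)} = \left(2 \cdot 2 \cdot 3 \frac{1}{3 + 3} \left(-2 + 2 \cdot 3 \frac{1}{3 + 3}\right)\right)^{3} = \left(2 \cdot 2 \cdot 3 \cdot \frac{1}{6} \left(-2 + 2 \cdot 3 \cdot \frac{1}{6}\right)\right)^{3} = \left(2 \cdot 1 \left(-2 + 1\right)\right)^{3} = \left(2 \cdot 1 \left(-1\right)\right)^{3} = \left(-2\right)^{3} = -8$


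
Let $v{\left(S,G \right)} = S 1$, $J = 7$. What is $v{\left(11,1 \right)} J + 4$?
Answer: $81$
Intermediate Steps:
$v{\left(S,G \right)} = S$
$v{\left(11,1 \right)} J + 4 = 11 \cdot 7 + 4 = 77 + 4 = 81$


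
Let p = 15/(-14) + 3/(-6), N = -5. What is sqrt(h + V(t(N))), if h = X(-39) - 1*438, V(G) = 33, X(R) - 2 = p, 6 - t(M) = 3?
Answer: 4*I*sqrt(1239)/7 ≈ 20.114*I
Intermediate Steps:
t(M) = 3 (t(M) = 6 - 1*3 = 6 - 3 = 3)
p = -11/7 (p = 15*(-1/14) + 3*(-1/6) = -15/14 - 1/2 = -11/7 ≈ -1.5714)
X(R) = 3/7 (X(R) = 2 - 11/7 = 3/7)
h = -3063/7 (h = 3/7 - 1*438 = 3/7 - 438 = -3063/7 ≈ -437.57)
sqrt(h + V(t(N))) = sqrt(-3063/7 + 33) = sqrt(-2832/7) = 4*I*sqrt(1239)/7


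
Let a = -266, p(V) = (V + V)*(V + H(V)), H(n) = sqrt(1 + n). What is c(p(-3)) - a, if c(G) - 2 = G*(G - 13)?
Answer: 286 - 138*I*sqrt(2) ≈ 286.0 - 195.16*I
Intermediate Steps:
p(V) = 2*V*(V + sqrt(1 + V)) (p(V) = (V + V)*(V + sqrt(1 + V)) = (2*V)*(V + sqrt(1 + V)) = 2*V*(V + sqrt(1 + V)))
c(G) = 2 + G*(-13 + G) (c(G) = 2 + G*(G - 13) = 2 + G*(-13 + G))
c(p(-3)) - a = (2 + (2*(-3)*(-3 + sqrt(1 - 3)))**2 - 26*(-3)*(-3 + sqrt(1 - 3))) - 1*(-266) = (2 + (2*(-3)*(-3 + sqrt(-2)))**2 - 26*(-3)*(-3 + sqrt(-2))) + 266 = (2 + (2*(-3)*(-3 + I*sqrt(2)))**2 - 26*(-3)*(-3 + I*sqrt(2))) + 266 = (2 + (18 - 6*I*sqrt(2))**2 - 13*(18 - 6*I*sqrt(2))) + 266 = (2 + (18 - 6*I*sqrt(2))**2 + (-234 + 78*I*sqrt(2))) + 266 = (-232 + (18 - 6*I*sqrt(2))**2 + 78*I*sqrt(2)) + 266 = 34 + (18 - 6*I*sqrt(2))**2 + 78*I*sqrt(2)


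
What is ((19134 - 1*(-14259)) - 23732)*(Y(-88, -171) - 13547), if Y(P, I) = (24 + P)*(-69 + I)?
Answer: 17515393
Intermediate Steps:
Y(P, I) = (-69 + I)*(24 + P)
((19134 - 1*(-14259)) - 23732)*(Y(-88, -171) - 13547) = ((19134 - 1*(-14259)) - 23732)*((-1656 - 69*(-88) + 24*(-171) - 171*(-88)) - 13547) = ((19134 + 14259) - 23732)*((-1656 + 6072 - 4104 + 15048) - 13547) = (33393 - 23732)*(15360 - 13547) = 9661*1813 = 17515393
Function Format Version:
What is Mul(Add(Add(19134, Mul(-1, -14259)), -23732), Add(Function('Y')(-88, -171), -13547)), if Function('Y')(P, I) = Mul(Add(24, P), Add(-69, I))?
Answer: 17515393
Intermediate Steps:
Function('Y')(P, I) = Mul(Add(-69, I), Add(24, P))
Mul(Add(Add(19134, Mul(-1, -14259)), -23732), Add(Function('Y')(-88, -171), -13547)) = Mul(Add(Add(19134, Mul(-1, -14259)), -23732), Add(Add(-1656, Mul(-69, -88), Mul(24, -171), Mul(-171, -88)), -13547)) = Mul(Add(Add(19134, 14259), -23732), Add(Add(-1656, 6072, -4104, 15048), -13547)) = Mul(Add(33393, -23732), Add(15360, -13547)) = Mul(9661, 1813) = 17515393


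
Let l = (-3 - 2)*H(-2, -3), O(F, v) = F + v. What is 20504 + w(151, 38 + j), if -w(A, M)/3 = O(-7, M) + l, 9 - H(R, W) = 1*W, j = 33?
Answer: 20492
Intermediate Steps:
H(R, W) = 9 - W
l = -60 (l = (-3 - 2)*(9 - 1*(-3)) = -5*(9 + 3) = -5*12 = -60)
w(A, M) = 201 - 3*M (w(A, M) = -3*((-7 + M) - 60) = -3*(-67 + M) = 201 - 3*M)
20504 + w(151, 38 + j) = 20504 + (201 - 3*(38 + 33)) = 20504 + (201 - 3*71) = 20504 + (201 - 213) = 20504 - 12 = 20492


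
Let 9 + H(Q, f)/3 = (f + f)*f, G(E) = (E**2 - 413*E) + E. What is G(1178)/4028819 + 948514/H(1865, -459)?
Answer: 4962012335498/5092664916321 ≈ 0.97435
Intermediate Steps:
G(E) = E**2 - 412*E
H(Q, f) = -27 + 6*f**2 (H(Q, f) = -27 + 3*((f + f)*f) = -27 + 3*((2*f)*f) = -27 + 3*(2*f**2) = -27 + 6*f**2)
G(1178)/4028819 + 948514/H(1865, -459) = (1178*(-412 + 1178))/4028819 + 948514/(-27 + 6*(-459)**2) = (1178*766)*(1/4028819) + 948514/(-27 + 6*210681) = 902348*(1/4028819) + 948514/(-27 + 1264086) = 902348/4028819 + 948514/1264059 = 4962012335498/5092664916321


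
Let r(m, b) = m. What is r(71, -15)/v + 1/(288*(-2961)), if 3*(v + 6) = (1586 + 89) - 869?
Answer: 45409699/167995296 ≈ 0.27030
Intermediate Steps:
v = 788/3 (v = -6 + ((1586 + 89) - 869)/3 = -6 + (1675 - 869)/3 = -6 + (⅓)*806 = -6 + 806/3 = 788/3 ≈ 262.67)
r(71, -15)/v + 1/(288*(-2961)) = 71/(788/3) + 1/(288*(-2961)) = 71*(3/788) + (1/288)*(-1/2961) = 213/788 - 1/852768 = 45409699/167995296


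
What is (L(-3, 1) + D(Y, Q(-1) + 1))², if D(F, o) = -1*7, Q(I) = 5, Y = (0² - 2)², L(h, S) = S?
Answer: 36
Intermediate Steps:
Y = 4 (Y = (0 - 2)² = (-2)² = 4)
D(F, o) = -7
(L(-3, 1) + D(Y, Q(-1) + 1))² = (1 - 7)² = (-6)² = 36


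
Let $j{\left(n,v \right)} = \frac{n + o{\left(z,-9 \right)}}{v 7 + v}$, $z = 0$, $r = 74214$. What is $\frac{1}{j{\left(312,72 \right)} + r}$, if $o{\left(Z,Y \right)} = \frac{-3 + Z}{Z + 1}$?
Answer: $\frac{192}{14249191} \approx 1.3474 \cdot 10^{-5}$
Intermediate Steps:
$o{\left(Z,Y \right)} = \frac{-3 + Z}{1 + Z}$
$j{\left(n,v \right)} = \frac{-3 + n}{8 v}$ ($j{\left(n,v \right)} = \frac{n + \frac{-3 + 0}{1 + 0}}{v 7 + v} = \frac{n + 1^{-1} \left(-3\right)}{7 v + v} = \frac{n + 1 \left(-3\right)}{8 v} = \left(n - 3\right) \frac{1}{8 v} = \left(-3 + n\right) \frac{1}{8 v} = \frac{-3 + n}{8 v}$)
$\frac{1}{j{\left(312,72 \right)} + r} = \frac{1}{\frac{-3 + 312}{8 \cdot 72} + 74214} = \frac{1}{\frac{1}{8} \cdot \frac{1}{72} \cdot 309 + 74214} = \frac{1}{\frac{103}{192} + 74214} = \frac{1}{\frac{14249191}{192}} = \frac{192}{14249191}$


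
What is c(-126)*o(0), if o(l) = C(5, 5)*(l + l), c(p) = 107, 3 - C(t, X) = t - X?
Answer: 0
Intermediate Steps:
C(t, X) = 3 + X - t (C(t, X) = 3 - (t - X) = 3 + (X - t) = 3 + X - t)
o(l) = 6*l (o(l) = (3 + 5 - 1*5)*(l + l) = (3 + 5 - 5)*(2*l) = 3*(2*l) = 6*l)
c(-126)*o(0) = 107*(6*0) = 107*0 = 0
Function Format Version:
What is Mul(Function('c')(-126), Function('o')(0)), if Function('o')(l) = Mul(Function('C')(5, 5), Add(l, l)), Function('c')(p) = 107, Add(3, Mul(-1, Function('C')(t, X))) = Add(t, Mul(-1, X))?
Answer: 0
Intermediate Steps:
Function('C')(t, X) = Add(3, X, Mul(-1, t)) (Function('C')(t, X) = Add(3, Mul(-1, Add(t, Mul(-1, X)))) = Add(3, Add(X, Mul(-1, t))) = Add(3, X, Mul(-1, t)))
Function('o')(l) = Mul(6, l) (Function('o')(l) = Mul(Add(3, 5, Mul(-1, 5)), Add(l, l)) = Mul(Add(3, 5, -5), Mul(2, l)) = Mul(3, Mul(2, l)) = Mul(6, l))
Mul(Function('c')(-126), Function('o')(0)) = Mul(107, Mul(6, 0)) = Mul(107, 0) = 0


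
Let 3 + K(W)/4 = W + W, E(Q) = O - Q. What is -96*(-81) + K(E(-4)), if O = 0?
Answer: 7796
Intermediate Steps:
E(Q) = -Q (E(Q) = 0 - Q = -Q)
K(W) = -12 + 8*W (K(W) = -12 + 4*(W + W) = -12 + 4*(2*W) = -12 + 8*W)
-96*(-81) + K(E(-4)) = -96*(-81) + (-12 + 8*(-1*(-4))) = 7776 + (-12 + 8*4) = 7776 + (-12 + 32) = 7776 + 20 = 7796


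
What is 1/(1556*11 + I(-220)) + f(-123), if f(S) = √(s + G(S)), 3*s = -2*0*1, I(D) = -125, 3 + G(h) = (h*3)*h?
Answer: 1/16991 + 2*√11346 ≈ 213.04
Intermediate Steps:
G(h) = -3 + 3*h² (G(h) = -3 + (h*3)*h = -3 + (3*h)*h = -3 + 3*h²)
s = 0 (s = (-2*0*1)/3 = (0*1)/3 = (⅓)*0 = 0)
f(S) = √(-3 + 3*S²) (f(S) = √(0 + (-3 + 3*S²)) = √(-3 + 3*S²))
1/(1556*11 + I(-220)) + f(-123) = 1/(1556*11 - 125) + √(-3 + 3*(-123)²) = 1/(17116 - 125) + √(-3 + 3*15129) = 1/16991 + √(-3 + 45387) = 1/16991 + √45384 = 1/16991 + 2*√11346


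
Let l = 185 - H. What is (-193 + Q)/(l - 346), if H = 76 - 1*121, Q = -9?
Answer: 101/58 ≈ 1.7414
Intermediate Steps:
H = -45 (H = 76 - 121 = -45)
l = 230 (l = 185 - 1*(-45) = 185 + 45 = 230)
(-193 + Q)/(l - 346) = (-193 - 9)/(230 - 346) = -202/(-116) = -202*(-1/116) = 101/58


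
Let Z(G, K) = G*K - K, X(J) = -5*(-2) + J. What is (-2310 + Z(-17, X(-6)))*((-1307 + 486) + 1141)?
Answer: -762240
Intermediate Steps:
X(J) = 10 + J
Z(G, K) = -K + G*K
(-2310 + Z(-17, X(-6)))*((-1307 + 486) + 1141) = (-2310 + (10 - 6)*(-1 - 17))*((-1307 + 486) + 1141) = (-2310 + 4*(-18))*(-821 + 1141) = (-2310 - 72)*320 = -2382*320 = -762240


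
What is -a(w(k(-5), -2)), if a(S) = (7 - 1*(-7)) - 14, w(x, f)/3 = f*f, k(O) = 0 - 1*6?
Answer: 0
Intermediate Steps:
k(O) = -6 (k(O) = 0 - 6 = -6)
w(x, f) = 3*f**2 (w(x, f) = 3*(f*f) = 3*f**2)
a(S) = 0 (a(S) = (7 + 7) - 14 = 14 - 14 = 0)
-a(w(k(-5), -2)) = -1*0 = 0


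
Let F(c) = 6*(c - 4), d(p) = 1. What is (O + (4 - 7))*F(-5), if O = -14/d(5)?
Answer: 918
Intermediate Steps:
O = -14 (O = -14/1 = -14*1 = -14)
F(c) = -24 + 6*c (F(c) = 6*(-4 + c) = -24 + 6*c)
(O + (4 - 7))*F(-5) = (-14 + (4 - 7))*(-24 + 6*(-5)) = (-14 - 3)*(-24 - 30) = -17*(-54) = 918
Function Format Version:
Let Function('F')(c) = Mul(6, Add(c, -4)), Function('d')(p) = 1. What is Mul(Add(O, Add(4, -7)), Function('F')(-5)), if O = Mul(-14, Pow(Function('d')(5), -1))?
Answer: 918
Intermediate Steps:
O = -14 (O = Mul(-14, Pow(1, -1)) = Mul(-14, 1) = -14)
Function('F')(c) = Add(-24, Mul(6, c)) (Function('F')(c) = Mul(6, Add(-4, c)) = Add(-24, Mul(6, c)))
Mul(Add(O, Add(4, -7)), Function('F')(-5)) = Mul(Add(-14, Add(4, -7)), Add(-24, Mul(6, -5))) = Mul(Add(-14, -3), Add(-24, -30)) = Mul(-17, -54) = 918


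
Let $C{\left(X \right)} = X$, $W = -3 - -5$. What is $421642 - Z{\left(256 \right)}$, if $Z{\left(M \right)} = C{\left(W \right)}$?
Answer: $421640$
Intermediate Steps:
$W = 2$ ($W = -3 + 5 = 2$)
$Z{\left(M \right)} = 2$
$421642 - Z{\left(256 \right)} = 421642 - 2 = 421640$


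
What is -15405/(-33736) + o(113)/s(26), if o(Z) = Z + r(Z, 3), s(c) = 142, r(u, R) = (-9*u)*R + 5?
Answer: -48380089/2395256 ≈ -20.198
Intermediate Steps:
r(u, R) = 5 - 9*R*u (r(u, R) = -9*R*u + 5 = 5 - 9*R*u)
o(Z) = 5 - 26*Z (o(Z) = Z + (5 - 9*3*Z) = Z + (5 - 27*Z) = 5 - 26*Z)
-15405/(-33736) + o(113)/s(26) = -15405/(-33736) + (5 - 26*113)/142 = -15405*(-1/33736) + (5 - 2938)*(1/142) = 15405/33736 - 2933*1/142 = 15405/33736 - 2933/142 = -48380089/2395256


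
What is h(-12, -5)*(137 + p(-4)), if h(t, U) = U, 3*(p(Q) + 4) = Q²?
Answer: -2075/3 ≈ -691.67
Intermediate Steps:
p(Q) = -4 + Q²/3
h(-12, -5)*(137 + p(-4)) = -5*(137 + (-4 + (⅓)*(-4)²)) = -5*(137 + (-4 + (⅓)*16)) = -5*(137 + (-4 + 16/3)) = -5*(137 + 4/3) = -5*415/3 = -2075/3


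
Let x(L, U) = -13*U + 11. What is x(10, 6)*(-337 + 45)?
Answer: 19564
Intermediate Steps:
x(L, U) = 11 - 13*U
x(10, 6)*(-337 + 45) = (11 - 13*6)*(-337 + 45) = (11 - 78)*(-292) = -67*(-292) = 19564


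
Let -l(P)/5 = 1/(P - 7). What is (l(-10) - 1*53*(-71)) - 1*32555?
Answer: -489459/17 ≈ -28792.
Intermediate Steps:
l(P) = -5/(-7 + P) (l(P) = -5/(P - 7) = -5/(-7 + P))
(l(-10) - 1*53*(-71)) - 1*32555 = (-5/(-7 - 10) - 1*53*(-71)) - 1*32555 = (-5/(-17) - 53*(-71)) - 32555 = (-5*(-1/17) + 3763) - 32555 = (5/17 + 3763) - 32555 = 63976/17 - 32555 = -489459/17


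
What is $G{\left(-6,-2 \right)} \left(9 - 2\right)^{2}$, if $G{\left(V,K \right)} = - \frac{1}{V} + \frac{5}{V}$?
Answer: $- \frac{98}{3} \approx -32.667$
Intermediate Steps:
$G{\left(V,K \right)} = \frac{4}{V}$
$G{\left(-6,-2 \right)} \left(9 - 2\right)^{2} = \frac{4}{-6} \left(9 - 2\right)^{2} = 4 \left(- \frac{1}{6}\right) 7^{2} = \left(- \frac{2}{3}\right) 49 = - \frac{98}{3}$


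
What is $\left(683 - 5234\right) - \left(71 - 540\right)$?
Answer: $-4082$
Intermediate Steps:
$\left(683 - 5234\right) - \left(71 - 540\right) = -4551 - -469 = -4551 + 469 = -4082$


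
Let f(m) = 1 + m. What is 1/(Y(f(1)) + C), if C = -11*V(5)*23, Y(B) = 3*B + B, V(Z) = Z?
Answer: -1/1257 ≈ -0.00079555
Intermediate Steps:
Y(B) = 4*B
C = -1265 (C = -11*5*23 = -55*23 = -1265)
1/(Y(f(1)) + C) = 1/(4*(1 + 1) - 1265) = 1/(4*2 - 1265) = 1/(8 - 1265) = 1/(-1257) = -1/1257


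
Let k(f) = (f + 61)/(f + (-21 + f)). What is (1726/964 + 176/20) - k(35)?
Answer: 1019267/118090 ≈ 8.6313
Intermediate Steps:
k(f) = (61 + f)/(-21 + 2*f)
(1726/964 + 176/20) - k(35) = (1726/964 + 176/20) - (61 + 35)/(-21 + 2*35) = (1726*(1/964) + 176*(1/20)) - 96/(-21 + 70) = (863/482 + 44/5) - 96/49 = 25523/2410 - 96/49 = 1019267/118090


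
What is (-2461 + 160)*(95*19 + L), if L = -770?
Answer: -2381535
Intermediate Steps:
(-2461 + 160)*(95*19 + L) = (-2461 + 160)*(95*19 - 770) = -2301*(1805 - 770) = -2301*1035 = -2381535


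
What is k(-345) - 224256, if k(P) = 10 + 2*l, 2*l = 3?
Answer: -224243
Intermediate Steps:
l = 3/2 (l = (½)*3 = 3/2 ≈ 1.5000)
k(P) = 13 (k(P) = 10 + 2*(3/2) = 10 + 3 = 13)
k(-345) - 224256 = 13 - 224256 = -224243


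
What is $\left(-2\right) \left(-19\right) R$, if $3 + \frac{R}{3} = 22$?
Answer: $2166$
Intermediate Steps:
$R = 57$ ($R = -9 + 3 \cdot 22 = -9 + 66 = 57$)
$\left(-2\right) \left(-19\right) R = \left(-2\right) \left(-19\right) 57 = 38 \cdot 57 = 2166$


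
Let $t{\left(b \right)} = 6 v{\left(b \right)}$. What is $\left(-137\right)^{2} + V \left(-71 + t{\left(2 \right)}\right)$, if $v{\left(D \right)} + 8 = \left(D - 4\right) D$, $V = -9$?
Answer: $20056$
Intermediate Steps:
$v{\left(D \right)} = -8 + D \left(-4 + D\right)$ ($v{\left(D \right)} = -8 + \left(D - 4\right) D = -8 + \left(-4 + D\right) D = -8 + D \left(-4 + D\right)$)
$t{\left(b \right)} = -48 - 24 b + 6 b^{2}$ ($t{\left(b \right)} = 6 \left(-8 + b^{2} - 4 b\right) = -48 - 24 b + 6 b^{2}$)
$\left(-137\right)^{2} + V \left(-71 + t{\left(2 \right)}\right) = \left(-137\right)^{2} - 9 \left(-71 - \left(96 - 24\right)\right) = 18769 - 9 \left(-71 - 72\right) = 18769 - -1287 = 18769 + 1287 = 20056$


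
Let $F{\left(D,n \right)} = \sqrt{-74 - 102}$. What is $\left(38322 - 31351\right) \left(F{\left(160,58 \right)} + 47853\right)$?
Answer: $333583263 + 27884 i \sqrt{11} \approx 3.3358 \cdot 10^{8} + 92481.0 i$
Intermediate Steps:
$F{\left(D,n \right)} = 4 i \sqrt{11}$ ($F{\left(D,n \right)} = \sqrt{-176} = 4 i \sqrt{11}$)
$\left(38322 - 31351\right) \left(F{\left(160,58 \right)} + 47853\right) = \left(38322 - 31351\right) \left(4 i \sqrt{11} + 47853\right) = 6971 \left(47853 + 4 i \sqrt{11}\right) = 333583263 + 27884 i \sqrt{11}$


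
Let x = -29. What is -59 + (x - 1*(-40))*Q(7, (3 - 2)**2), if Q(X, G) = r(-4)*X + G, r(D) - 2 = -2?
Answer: -48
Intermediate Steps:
r(D) = 0 (r(D) = 2 - 2 = 0)
Q(X, G) = G (Q(X, G) = 0*X + G = 0 + G = G)
-59 + (x - 1*(-40))*Q(7, (3 - 2)**2) = -59 + (-29 - 1*(-40))*(3 - 2)**2 = -59 + (-29 + 40)*1**2 = -59 + 11*1 = -59 + 11 = -48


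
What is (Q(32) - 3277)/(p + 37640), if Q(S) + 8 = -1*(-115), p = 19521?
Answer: -3170/57161 ≈ -0.055457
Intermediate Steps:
Q(S) = 107 (Q(S) = -8 - 1*(-115) = -8 + 115 = 107)
(Q(32) - 3277)/(p + 37640) = (107 - 3277)/(19521 + 37640) = -3170/57161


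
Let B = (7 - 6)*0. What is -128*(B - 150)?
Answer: 19200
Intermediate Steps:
B = 0 (B = 1*0 = 0)
-128*(B - 150) = -128*(0 - 150) = -128*(-150) = 19200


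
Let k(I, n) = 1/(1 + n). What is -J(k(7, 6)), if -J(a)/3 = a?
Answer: 3/7 ≈ 0.42857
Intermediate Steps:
J(a) = -3*a
-J(k(7, 6)) = -(-3)/(1 + 6) = -(-3)/7 = -1*(-3/7) = 3/7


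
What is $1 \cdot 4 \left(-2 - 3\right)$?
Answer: $-20$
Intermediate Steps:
$1 \cdot 4 \left(-2 - 3\right) = 1 \cdot 4 \left(-5\right) = 1 \left(-20\right) = -20$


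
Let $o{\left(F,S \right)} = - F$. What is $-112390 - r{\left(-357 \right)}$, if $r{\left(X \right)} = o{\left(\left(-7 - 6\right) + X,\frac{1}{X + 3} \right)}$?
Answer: $-112760$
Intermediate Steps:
$r{\left(X \right)} = 13 - X$ ($r{\left(X \right)} = - (\left(-7 - 6\right) + X) = - (-13 + X) = 13 - X$)
$-112390 - r{\left(-357 \right)} = -112390 - \left(13 - -357\right) = -112390 - \left(13 + 357\right) = -112390 - 370 = -112760$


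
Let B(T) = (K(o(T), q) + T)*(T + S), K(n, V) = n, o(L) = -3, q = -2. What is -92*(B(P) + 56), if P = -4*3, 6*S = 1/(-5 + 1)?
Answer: -43539/2 ≈ -21770.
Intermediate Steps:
S = -1/24 (S = 1/(6*(-5 + 1)) = (⅙)/(-4) = (⅙)*(-¼) = -1/24 ≈ -0.041667)
P = -12
B(T) = (-3 + T)*(-1/24 + T) (B(T) = (-3 + T)*(T - 1/24) = (-3 + T)*(-1/24 + T))
-92*(B(P) + 56) = -92*((⅛ + (-12)² - 73/24*(-12)) + 56) = -92*((⅛ + 144 + 73/2) + 56) = -92*(1445/8 + 56) = -92*1893/8 = -43539/2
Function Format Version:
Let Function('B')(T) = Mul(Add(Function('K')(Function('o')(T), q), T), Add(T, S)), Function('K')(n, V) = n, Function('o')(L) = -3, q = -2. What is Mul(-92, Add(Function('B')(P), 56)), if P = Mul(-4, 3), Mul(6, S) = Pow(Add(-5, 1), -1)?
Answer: Rational(-43539, 2) ≈ -21770.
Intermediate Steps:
S = Rational(-1, 24) (S = Mul(Rational(1, 6), Pow(Add(-5, 1), -1)) = Mul(Rational(1, 6), Pow(-4, -1)) = Mul(Rational(1, 6), Rational(-1, 4)) = Rational(-1, 24) ≈ -0.041667)
P = -12
Function('B')(T) = Mul(Add(-3, T), Add(Rational(-1, 24), T)) (Function('B')(T) = Mul(Add(-3, T), Add(T, Rational(-1, 24))) = Mul(Add(-3, T), Add(Rational(-1, 24), T)))
Mul(-92, Add(Function('B')(P), 56)) = Mul(-92, Add(Add(Rational(1, 8), Pow(-12, 2), Mul(Rational(-73, 24), -12)), 56)) = Mul(-92, Add(Add(Rational(1, 8), 144, Rational(73, 2)), 56)) = Mul(-92, Add(Rational(1445, 8), 56)) = Mul(-92, Rational(1893, 8)) = Rational(-43539, 2)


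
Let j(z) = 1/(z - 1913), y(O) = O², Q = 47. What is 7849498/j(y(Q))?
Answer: 2323451408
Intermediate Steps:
j(z) = 1/(-1913 + z)
7849498/j(y(Q)) = 7849498/(1/(-1913 + 47²)) = 7849498/(1/(-1913 + 2209)) = 7849498/(1/296) = 7849498*296 = 2323451408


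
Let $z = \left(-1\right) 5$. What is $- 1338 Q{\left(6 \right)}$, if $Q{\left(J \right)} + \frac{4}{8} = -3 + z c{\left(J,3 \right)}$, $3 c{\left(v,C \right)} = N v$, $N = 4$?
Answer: $58203$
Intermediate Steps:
$c{\left(v,C \right)} = \frac{4 v}{3}$
$z = -5$
$Q{\left(J \right)} = - \frac{7}{2} - \frac{20 J}{3}$ ($Q{\left(J \right)} = - \frac{1}{2} - \left(3 + 5 \frac{4 J}{3}\right) = - \frac{1}{2} - \left(3 + \frac{20 J}{3}\right) = - \frac{7}{2} - \frac{20 J}{3}$)
$- 1338 Q{\left(6 \right)} = - 1338 \left(- \frac{7}{2} - 40\right) = \left(-1338\right) \left(- \frac{87}{2}\right) = 58203$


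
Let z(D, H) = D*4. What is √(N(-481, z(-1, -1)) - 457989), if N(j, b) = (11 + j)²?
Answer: I*√237089 ≈ 486.92*I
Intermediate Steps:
z(D, H) = 4*D
√(N(-481, z(-1, -1)) - 457989) = √((11 - 481)² - 457989) = √((-470)² - 457989) = √(220900 - 457989) = √(-237089) = I*√237089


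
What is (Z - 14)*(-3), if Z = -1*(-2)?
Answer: 36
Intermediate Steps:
Z = 2
(Z - 14)*(-3) = (2 - 14)*(-3) = -12*(-3) = 36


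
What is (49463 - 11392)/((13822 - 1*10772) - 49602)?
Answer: -3461/4232 ≈ -0.81782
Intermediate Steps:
(49463 - 11392)/((13822 - 1*10772) - 49602) = 38071/((13822 - 10772) - 49602) = 38071/(3050 - 49602) = 38071/(-46552) = 38071*(-1/46552) = -3461/4232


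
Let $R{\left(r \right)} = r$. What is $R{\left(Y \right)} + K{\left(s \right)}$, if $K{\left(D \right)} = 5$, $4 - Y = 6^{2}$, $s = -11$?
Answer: $-27$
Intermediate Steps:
$Y = -32$ ($Y = 4 - 6^{2} = 4 - 36 = -32$)
$R{\left(Y \right)} + K{\left(s \right)} = -32 + 5 = -27$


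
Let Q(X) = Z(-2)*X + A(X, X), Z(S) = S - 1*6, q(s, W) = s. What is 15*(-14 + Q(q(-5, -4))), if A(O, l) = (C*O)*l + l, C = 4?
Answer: 1815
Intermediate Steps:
A(O, l) = l + 4*O*l (A(O, l) = (4*O)*l + l = 4*O*l + l = l + 4*O*l)
Z(S) = -6 + S (Z(S) = S - 6 = -6 + S)
Q(X) = -8*X + X*(1 + 4*X) (Q(X) = (-6 - 2)*X + X*(1 + 4*X) = -8*X + X*(1 + 4*X))
15*(-14 + Q(q(-5, -4))) = 15*(-14 - 5*(-7 + 4*(-5))) = 15*(-14 - 5*(-7 - 20)) = 15*(-14 - 5*(-27)) = 15*(-14 + 135) = 15*121 = 1815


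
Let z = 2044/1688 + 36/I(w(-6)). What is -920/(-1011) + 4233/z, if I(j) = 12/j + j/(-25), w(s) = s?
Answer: -19783548766/90311619 ≈ -219.06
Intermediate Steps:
I(j) = 12/j - j/25 (I(j) = 12/j + j*(-1/25) = 12/j - j/25)
z = -89329/4642 (z = 2044/1688 + 36/(12/(-6) - 1/25*(-6)) = 2044*(1/1688) + 36/(12*(-1/6) + 6/25) = 511/422 + 36/(-2 + 6/25) = 511/422 + 36/(-44/25) = 511/422 + 36*(-25/44) = 511/422 - 225/11 = -89329/4642 ≈ -19.244)
-920/(-1011) + 4233/z = -920/(-1011) + 4233/(-89329/4642) = -920*(-1/1011) + 4233*(-4642/89329) = 920/1011 - 19649586/89329 = -19783548766/90311619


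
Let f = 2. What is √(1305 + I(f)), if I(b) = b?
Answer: √1307 ≈ 36.152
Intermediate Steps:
√(1305 + I(f)) = √(1305 + 2) = √1307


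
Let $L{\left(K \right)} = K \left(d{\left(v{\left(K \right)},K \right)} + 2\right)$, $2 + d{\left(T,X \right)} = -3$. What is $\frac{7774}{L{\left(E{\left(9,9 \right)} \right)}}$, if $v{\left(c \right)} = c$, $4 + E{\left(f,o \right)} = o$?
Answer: $- \frac{7774}{15} \approx -518.27$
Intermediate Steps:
$E{\left(f,o \right)} = -4 + o$
$d{\left(T,X \right)} = -5$ ($d{\left(T,X \right)} = -2 - 3 = -5$)
$L{\left(K \right)} = - 3 K$ ($L{\left(K \right)} = K \left(-5 + 2\right) = K \left(-3\right) = - 3 K$)
$\frac{7774}{L{\left(E{\left(9,9 \right)} \right)}} = \frac{7774}{\left(-3\right) \left(-4 + 9\right)} = \frac{7774}{\left(-3\right) 5} = \frac{7774}{-15} = 7774 \left(- \frac{1}{15}\right) = - \frac{7774}{15}$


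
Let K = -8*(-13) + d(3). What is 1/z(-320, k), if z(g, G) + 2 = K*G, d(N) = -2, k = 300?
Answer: 1/30598 ≈ 3.2682e-5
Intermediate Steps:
K = 102 (K = -8*(-13) - 2 = 104 - 2 = 102)
z(g, G) = -2 + 102*G
1/z(-320, k) = 1/(-2 + 102*300) = 1/(-2 + 30600) = 1/30598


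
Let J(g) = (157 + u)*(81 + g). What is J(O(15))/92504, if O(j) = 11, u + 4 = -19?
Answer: 1541/11563 ≈ 0.13327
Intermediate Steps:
u = -23 (u = -4 - 19 = -23)
J(g) = 10854 + 134*g (J(g) = (157 - 23)*(81 + g) = 134*(81 + g) = 10854 + 134*g)
J(O(15))/92504 = (10854 + 134*11)/92504 = (10854 + 1474)*(1/92504) = 12328*(1/92504) = 1541/11563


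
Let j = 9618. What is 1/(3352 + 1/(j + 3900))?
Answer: 13518/45312337 ≈ 0.00029833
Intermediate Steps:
1/(3352 + 1/(j + 3900)) = 1/(3352 + 1/(9618 + 3900)) = 1/(3352 + 1/13518) = 1/(45312337/13518) = 13518/45312337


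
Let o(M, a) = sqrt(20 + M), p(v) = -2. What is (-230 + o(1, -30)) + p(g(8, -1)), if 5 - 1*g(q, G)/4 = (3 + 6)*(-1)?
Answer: -232 + sqrt(21) ≈ -227.42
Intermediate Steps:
g(q, G) = 56 (g(q, G) = 20 - 4*(3 + 6)*(-1) = 20 - 36*(-1) = 20 - 4*(-9) = 20 + 36 = 56)
(-230 + o(1, -30)) + p(g(8, -1)) = (-230 + sqrt(20 + 1)) - 2 = (-230 + sqrt(21)) - 2 = -232 + sqrt(21)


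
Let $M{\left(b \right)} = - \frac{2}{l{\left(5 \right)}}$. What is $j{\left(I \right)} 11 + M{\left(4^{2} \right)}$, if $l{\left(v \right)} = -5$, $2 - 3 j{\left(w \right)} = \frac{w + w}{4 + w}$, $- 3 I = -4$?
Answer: $\frac{59}{10} \approx 5.9$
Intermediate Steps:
$I = \frac{4}{3}$ ($I = \left(- \frac{1}{3}\right) \left(-4\right) = \frac{4}{3} \approx 1.3333$)
$j{\left(w \right)} = \frac{2}{3} - \frac{2 w}{3 \left(4 + w\right)}$ ($j{\left(w \right)} = \frac{2}{3} - \frac{\left(w + w\right) \frac{1}{4 + w}}{3} = \frac{2}{3} - \frac{2 w \frac{1}{4 + w}}{3} = \frac{2}{3} - \frac{2 w}{3 \left(4 + w\right)}$)
$M{\left(b \right)} = \frac{2}{5}$ ($M{\left(b \right)} = - \frac{2}{-5} = \left(-2\right) \left(- \frac{1}{5}\right) = \frac{2}{5}$)
$j{\left(I \right)} 11 + M{\left(4^{2} \right)} = \frac{8}{3 \left(4 + \frac{4}{3}\right)} 11 + \frac{2}{5} = \frac{8}{3 \cdot \frac{16}{3}} \cdot 11 + \frac{2}{5} = \frac{8}{3} \cdot \frac{3}{16} \cdot 11 + \frac{2}{5} = \frac{1}{2} \cdot 11 + \frac{2}{5} = \frac{11}{2} + \frac{2}{5} = \frac{59}{10}$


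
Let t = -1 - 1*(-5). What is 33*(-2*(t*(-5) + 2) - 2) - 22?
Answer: 1100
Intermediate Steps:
t = 4 (t = -1 + 5 = 4)
33*(-2*(t*(-5) + 2) - 2) - 22 = 33*(-2*(4*(-5) + 2) - 2) - 22 = 33*(-2*(-20 + 2) - 2) - 22 = 33*(-2*(-18) - 2) - 22 = 33*(36 - 2) - 22 = 33*34 - 22 = 1122 - 22 = 1100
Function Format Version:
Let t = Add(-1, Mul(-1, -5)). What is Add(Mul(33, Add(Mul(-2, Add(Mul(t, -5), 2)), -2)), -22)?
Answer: 1100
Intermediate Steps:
t = 4 (t = Add(-1, 5) = 4)
Add(Mul(33, Add(Mul(-2, Add(Mul(t, -5), 2)), -2)), -22) = Add(Mul(33, Add(Mul(-2, Add(Mul(4, -5), 2)), -2)), -22) = Add(Mul(33, Add(Mul(-2, Add(-20, 2)), -2)), -22) = Add(Mul(33, Add(Mul(-2, -18), -2)), -22) = Add(Mul(33, Add(36, -2)), -22) = Add(Mul(33, 34), -22) = Add(1122, -22) = 1100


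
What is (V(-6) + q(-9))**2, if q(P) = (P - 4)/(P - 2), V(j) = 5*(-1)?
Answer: 1764/121 ≈ 14.579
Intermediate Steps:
V(j) = -5
q(P) = (-4 + P)/(-2 + P)
(V(-6) + q(-9))**2 = (-5 + (-4 - 9)/(-2 - 9))**2 = (-5 - 13/(-11))**2 = (-5 - 1/11*(-13))**2 = (-5 + 13/11)**2 = (-42/11)**2 = 1764/121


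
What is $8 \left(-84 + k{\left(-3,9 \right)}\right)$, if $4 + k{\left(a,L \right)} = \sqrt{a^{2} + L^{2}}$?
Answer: $-704 + 24 \sqrt{10} \approx -628.11$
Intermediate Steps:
$k{\left(a,L \right)} = -4 + \sqrt{L^{2} + a^{2}}$ ($k{\left(a,L \right)} = -4 + \sqrt{a^{2} + L^{2}} = -4 + \sqrt{L^{2} + a^{2}}$)
$8 \left(-84 + k{\left(-3,9 \right)}\right) = 8 \left(-84 - \left(4 - \sqrt{9^{2} + \left(-3\right)^{2}}\right)\right) = 8 \left(-84 - \left(4 - \sqrt{81 + 9}\right)\right) = 8 \left(-84 - \left(4 - \sqrt{90}\right)\right) = 8 \left(-84 - \left(4 - 3 \sqrt{10}\right)\right) = 8 \left(-88 + 3 \sqrt{10}\right) = -704 + 24 \sqrt{10}$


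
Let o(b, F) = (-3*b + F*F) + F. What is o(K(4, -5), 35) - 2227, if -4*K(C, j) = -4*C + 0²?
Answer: -979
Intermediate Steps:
K(C, j) = C (K(C, j) = -(-4*C + 0²)/4 = -(-4*C + 0)/4 = -(-1)*C = C)
o(b, F) = F + F² - 3*b (o(b, F) = (-3*b + F²) + F = (F² - 3*b) + F = F + F² - 3*b)
o(K(4, -5), 35) - 2227 = (35 + 35² - 3*4) - 2227 = (35 + 1225 - 12) - 2227 = 1248 - 2227 = -979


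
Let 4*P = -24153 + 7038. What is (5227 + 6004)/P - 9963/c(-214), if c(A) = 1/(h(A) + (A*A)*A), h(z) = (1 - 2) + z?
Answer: 1671159419815531/17115 ≈ 9.7643e+10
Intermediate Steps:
P = -17115/4 (P = (-24153 + 7038)/4 = (1/4)*(-17115) = -17115/4 ≈ -4278.8)
h(z) = -1 + z
c(A) = 1/(-1 + A + A**3) (c(A) = 1/((-1 + A) + (A*A)*A) = 1/((-1 + A) + A**2*A) = 1/((-1 + A) + A**3) = 1/(-1 + A + A**3))
(5227 + 6004)/P - 9963/c(-214) = (5227 + 6004)/(-17115/4) - 9963/(1/(-1 - 214 + (-214)**3)) = 11231*(-4/17115) - 9963/(1/(-1 - 214 - 9800344)) = -44924/17115 - 9963/(1/(-9800559)) = -44924/17115 - 9963/(-1/9800559) = -44924/17115 - 9963*(-9800559) = -44924/17115 + 97642969317 = 1671159419815531/17115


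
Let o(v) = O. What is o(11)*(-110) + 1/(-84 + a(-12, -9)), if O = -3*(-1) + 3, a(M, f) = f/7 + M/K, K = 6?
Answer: -403267/611 ≈ -660.01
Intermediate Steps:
a(M, f) = M/6 + f/7 (a(M, f) = f/7 + M/6 = M/6 + f/7)
O = 6 (O = 3 + 3 = 6)
o(v) = 6
o(11)*(-110) + 1/(-84 + a(-12, -9)) = 6*(-110) + 1/(-84 + ((⅙)*(-12) + (⅐)*(-9))) = -660 + 1/(-84 + (-2 - 9/7)) = -660 + 1/(-84 - 23/7) = -660 + 1/(-611/7) = -660 - 7/611 = -403267/611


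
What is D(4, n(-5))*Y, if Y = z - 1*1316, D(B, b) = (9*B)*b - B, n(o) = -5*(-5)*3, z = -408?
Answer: -4647904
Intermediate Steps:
n(o) = 75 (n(o) = 25*3 = 75)
D(B, b) = -B + 9*B*b (D(B, b) = 9*B*b - B = -B + 9*B*b)
Y = -1724 (Y = -408 - 1*1316 = -408 - 1316 = -1724)
D(4, n(-5))*Y = (4*(-1 + 9*75))*(-1724) = (4*(-1 + 675))*(-1724) = (4*674)*(-1724) = 2696*(-1724) = -4647904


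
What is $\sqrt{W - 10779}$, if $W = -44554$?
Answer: $i \sqrt{55333} \approx 235.23 i$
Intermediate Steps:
$\sqrt{W - 10779} = \sqrt{-44554 - 10779} = \sqrt{-55333} = i \sqrt{55333}$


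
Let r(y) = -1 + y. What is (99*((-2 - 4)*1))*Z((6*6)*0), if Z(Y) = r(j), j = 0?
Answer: 594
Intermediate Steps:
Z(Y) = -1 (Z(Y) = -1 + 0 = -1)
(99*((-2 - 4)*1))*Z((6*6)*0) = (99*((-2 - 4)*1))*(-1) = (99*(-6*1))*(-1) = (99*(-6))*(-1) = -594*(-1) = 594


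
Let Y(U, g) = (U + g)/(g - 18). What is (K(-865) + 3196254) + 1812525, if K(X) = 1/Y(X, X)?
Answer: 8665188553/1730 ≈ 5.0088e+6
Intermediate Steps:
Y(U, g) = (U + g)/(-18 + g)
K(X) = (-18 + X)/(2*X) (K(X) = 1/((X + X)/(-18 + X)) = 1/((2*X)/(-18 + X)) = 1/(2*X/(-18 + X)) = (-18 + X)/(2*X))
(K(-865) + 3196254) + 1812525 = ((1/2)*(-18 - 865)/(-865) + 3196254) + 1812525 = ((1/2)*(-1/865)*(-883) + 3196254) + 1812525 = (883/1730 + 3196254) + 1812525 = 5529520303/1730 + 1812525 = 8665188553/1730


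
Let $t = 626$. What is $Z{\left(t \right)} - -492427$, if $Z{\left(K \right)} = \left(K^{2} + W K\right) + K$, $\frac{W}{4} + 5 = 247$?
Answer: $1490897$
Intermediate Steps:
$W = 968$ ($W = -20 + 4 \cdot 247 = -20 + 988 = 968$)
$Z{\left(K \right)} = K^{2} + 969 K$ ($Z{\left(K \right)} = \left(K^{2} + 968 K\right) + K = K^{2} + 969 K$)
$Z{\left(t \right)} - -492427 = 626 \left(969 + 626\right) - -492427 = 626 \cdot 1595 + 492427 = 998470 + 492427 = 1490897$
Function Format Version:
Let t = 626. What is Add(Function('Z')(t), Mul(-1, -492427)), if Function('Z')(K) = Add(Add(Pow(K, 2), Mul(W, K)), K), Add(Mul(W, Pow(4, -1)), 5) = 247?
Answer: 1490897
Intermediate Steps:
W = 968 (W = Add(-20, Mul(4, 247)) = Add(-20, 988) = 968)
Function('Z')(K) = Add(Pow(K, 2), Mul(969, K)) (Function('Z')(K) = Add(Add(Pow(K, 2), Mul(968, K)), K) = Add(Pow(K, 2), Mul(969, K)))
Add(Function('Z')(t), Mul(-1, -492427)) = Add(Mul(626, Add(969, 626)), Mul(-1, -492427)) = Add(Mul(626, 1595), 492427) = Add(998470, 492427) = 1490897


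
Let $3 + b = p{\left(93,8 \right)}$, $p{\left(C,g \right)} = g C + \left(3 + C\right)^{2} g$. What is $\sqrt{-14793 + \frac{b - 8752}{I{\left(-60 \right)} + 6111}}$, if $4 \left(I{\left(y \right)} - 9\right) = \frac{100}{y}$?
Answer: $\frac{9 i \sqrt{984151709885}}{73435} \approx 121.58 i$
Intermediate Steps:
$I{\left(y \right)} = 9 + \frac{25}{y}$ ($I{\left(y \right)} = 9 + \frac{100 \frac{1}{y}}{4} = 9 + \frac{25}{y}$)
$p{\left(C,g \right)} = C g + g \left(3 + C\right)^{2}$
$b = 74469$ ($b = -3 + 8 \left(93 + \left(3 + 93\right)^{2}\right) = -3 + 8 \left(93 + 96^{2}\right) = -3 + 8 \left(93 + 9216\right) = -3 + 8 \cdot 9309 = -3 + 74472 = 74469$)
$\sqrt{-14793 + \frac{b - 8752}{I{\left(-60 \right)} + 6111}} = \sqrt{-14793 + \frac{74469 - 8752}{\left(9 + \frac{25}{-60}\right) + 6111}} = \sqrt{-14793 + \frac{65717}{\left(9 + 25 \left(- \frac{1}{60}\right)\right) + 6111}} = \sqrt{-14793 + \frac{65717}{\left(9 - \frac{5}{12}\right) + 6111}} = \sqrt{-14793 + \frac{65717}{\frac{103}{12} + 6111}} = \sqrt{-14793 + \frac{65717}{\frac{73435}{12}}} = \sqrt{-14793 + 65717 \cdot \frac{12}{73435}} = \sqrt{-14793 + \frac{788604}{73435}} = \sqrt{- \frac{1085535351}{73435}} = \frac{9 i \sqrt{984151709885}}{73435}$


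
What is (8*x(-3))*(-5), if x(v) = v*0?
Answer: 0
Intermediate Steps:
x(v) = 0
(8*x(-3))*(-5) = (8*0)*(-5) = 0*(-5) = 0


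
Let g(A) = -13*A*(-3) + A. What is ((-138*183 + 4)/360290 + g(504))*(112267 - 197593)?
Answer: -61975867304490/36029 ≈ -1.7202e+9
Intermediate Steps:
g(A) = 40*A (g(A) = -(-39)*A + A = 39*A + A = 40*A)
((-138*183 + 4)/360290 + g(504))*(112267 - 197593) = ((-138*183 + 4)/360290 + 40*504)*(112267 - 197593) = ((-25254 + 4)*(1/360290) + 20160)*(-85326) = (-25250*1/360290 + 20160)*(-85326) = (-2525/36029 + 20160)*(-85326) = (726342115/36029)*(-85326) = -61975867304490/36029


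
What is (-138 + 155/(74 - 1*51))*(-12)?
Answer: 36228/23 ≈ 1575.1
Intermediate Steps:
(-138 + 155/(74 - 1*51))*(-12) = (-138 + 155/(74 - 51))*(-12) = (-138 + 155/23)*(-12) = -3019/23*(-12) = 36228/23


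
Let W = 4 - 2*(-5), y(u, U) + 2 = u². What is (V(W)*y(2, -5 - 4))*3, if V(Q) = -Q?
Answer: -84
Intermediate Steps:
y(u, U) = -2 + u²
W = 14 (W = 4 + 10 = 14)
(V(W)*y(2, -5 - 4))*3 = ((-1*14)*(-2 + 2²))*3 = -14*(-2 + 4)*3 = -14*2*3 = -28*3 = -84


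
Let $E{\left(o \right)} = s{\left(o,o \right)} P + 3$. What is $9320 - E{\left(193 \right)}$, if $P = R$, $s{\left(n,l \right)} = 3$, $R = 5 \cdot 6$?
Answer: $9227$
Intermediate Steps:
$R = 30$
$P = 30$
$E{\left(o \right)} = 93$ ($E{\left(o \right)} = 3 \cdot 30 + 3 = 90 + 3 = 93$)
$9320 - E{\left(193 \right)} = 9320 - 93 = 9227$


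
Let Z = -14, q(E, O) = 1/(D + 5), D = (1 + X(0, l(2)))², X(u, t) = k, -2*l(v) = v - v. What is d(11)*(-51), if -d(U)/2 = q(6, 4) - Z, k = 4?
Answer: 7157/5 ≈ 1431.4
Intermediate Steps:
l(v) = 0 (l(v) = -(v - v)/2 = -½*0 = 0)
X(u, t) = 4
D = 25 (D = (1 + 4)² = 5² = 25)
q(E, O) = 1/30 (q(E, O) = 1/(25 + 5) = 1/30)
d(U) = -421/15 (d(U) = -2*(1/30 - 1*(-14)) = -2*(1/30 + 14) = -2*421/30 = -421/15)
d(11)*(-51) = -421/15*(-51) = 7157/5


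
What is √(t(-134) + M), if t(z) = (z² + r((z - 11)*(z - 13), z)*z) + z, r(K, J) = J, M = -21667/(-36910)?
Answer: √48742890050770/36910 ≈ 189.15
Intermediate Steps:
M = 21667/36910 (M = -21667*(-1/36910) = 21667/36910 ≈ 0.58702)
t(z) = z + 2*z² (t(z) = (z² + z*z) + z = (z² + z²) + z = 2*z² + z = z + 2*z²)
√(t(-134) + M) = √(-134*(1 + 2*(-134)) + 21667/36910) = √(-134*(1 - 268) + 21667/36910) = √(-134*(-267) + 21667/36910) = √(35778 + 21667/36910) = √(1320587647/36910) = √48742890050770/36910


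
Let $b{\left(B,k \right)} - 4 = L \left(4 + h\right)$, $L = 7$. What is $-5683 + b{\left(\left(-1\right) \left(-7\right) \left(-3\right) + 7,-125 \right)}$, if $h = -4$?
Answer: $-5679$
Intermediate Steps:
$b{\left(B,k \right)} = 4$ ($b{\left(B,k \right)} = 4 + 7 \left(4 - 4\right) = 4 + 7 \cdot 0 = 4 + 0 = 4$)
$-5683 + b{\left(\left(-1\right) \left(-7\right) \left(-3\right) + 7,-125 \right)} = -5683 + 4 = -5679$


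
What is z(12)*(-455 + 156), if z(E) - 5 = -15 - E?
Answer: 6578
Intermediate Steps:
z(E) = -10 - E (z(E) = 5 + (-15 - E) = -10 - E)
z(12)*(-455 + 156) = (-10 - 1*12)*(-455 + 156) = (-10 - 12)*(-299) = -22*(-299) = 6578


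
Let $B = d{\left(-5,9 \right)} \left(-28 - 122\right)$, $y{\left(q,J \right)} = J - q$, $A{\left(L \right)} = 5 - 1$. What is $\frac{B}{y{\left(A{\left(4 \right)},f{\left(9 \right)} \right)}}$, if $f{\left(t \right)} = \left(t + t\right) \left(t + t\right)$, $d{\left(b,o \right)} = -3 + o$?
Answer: $- \frac{45}{16} \approx -2.8125$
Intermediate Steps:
$A{\left(L \right)} = 4$
$f{\left(t \right)} = 4 t^{2}$ ($f{\left(t \right)} = 2 t 2 t = 4 t^{2}$)
$B = -900$ ($B = \left(-3 + 9\right) \left(-28 - 122\right) = 6 \left(-150\right) = -900$)
$\frac{B}{y{\left(A{\left(4 \right)},f{\left(9 \right)} \right)}} = - \frac{900}{4 \cdot 9^{2} - 4} = - \frac{900}{4 \cdot 81 - 4} = - \frac{900}{324 - 4} = - \frac{900}{320} = \left(-900\right) \frac{1}{320} = - \frac{45}{16}$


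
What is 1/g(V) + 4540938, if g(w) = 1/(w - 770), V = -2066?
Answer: 4538102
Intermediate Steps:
g(w) = 1/(-770 + w)
1/g(V) + 4540938 = 1/(1/(-770 - 2066)) + 4540938 = 1/(1/(-2836)) + 4540938 = 1/(-1/2836) + 4540938 = -2836 + 4540938 = 4538102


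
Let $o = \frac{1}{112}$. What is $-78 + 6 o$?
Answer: $- \frac{4365}{56} \approx -77.946$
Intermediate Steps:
$o = \frac{1}{112} \approx 0.0089286$
$-78 + 6 o = -78 + 6 \cdot \frac{1}{112} = -78 + \frac{3}{56} = - \frac{4365}{56}$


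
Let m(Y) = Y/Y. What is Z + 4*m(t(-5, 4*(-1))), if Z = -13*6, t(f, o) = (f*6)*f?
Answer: -74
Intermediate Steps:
t(f, o) = 6*f² (t(f, o) = (6*f)*f = 6*f²)
Z = -78
m(Y) = 1
Z + 4*m(t(-5, 4*(-1))) = -78 + 4*1 = -78 + 4 = -74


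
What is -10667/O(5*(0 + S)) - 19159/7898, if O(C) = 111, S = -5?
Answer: -86374615/876678 ≈ -98.525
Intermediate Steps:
-10667/O(5*(0 + S)) - 19159/7898 = -10667/111 - 19159/7898 = -86374615/876678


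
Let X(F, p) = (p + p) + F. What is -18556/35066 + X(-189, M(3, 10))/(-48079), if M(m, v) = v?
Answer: -443113885/842969107 ≈ -0.52566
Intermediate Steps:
X(F, p) = F + 2*p (X(F, p) = 2*p + F = F + 2*p)
-18556/35066 + X(-189, M(3, 10))/(-48079) = -18556/35066 + (-189 + 2*10)/(-48079) = -18556*1/35066 + (-189 + 20)*(-1/48079) = -9278/17533 - 169*(-1/48079) = -9278/17533 + 169/48079 = -443113885/842969107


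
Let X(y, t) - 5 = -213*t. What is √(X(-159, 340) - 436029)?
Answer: 2*I*√127111 ≈ 713.05*I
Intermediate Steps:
X(y, t) = 5 - 213*t
√(X(-159, 340) - 436029) = √((5 - 213*340) - 436029) = √((5 - 72420) - 436029) = √(-72415 - 436029) = √(-508444) = 2*I*√127111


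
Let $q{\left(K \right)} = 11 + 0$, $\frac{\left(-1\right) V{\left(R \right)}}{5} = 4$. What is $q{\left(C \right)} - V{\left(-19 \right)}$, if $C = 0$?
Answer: $31$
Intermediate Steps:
$V{\left(R \right)} = -20$ ($V{\left(R \right)} = \left(-5\right) 4 = -20$)
$q{\left(K \right)} = 11$
$q{\left(C \right)} - V{\left(-19 \right)} = 11 - -20 = 11 + 20 = 31$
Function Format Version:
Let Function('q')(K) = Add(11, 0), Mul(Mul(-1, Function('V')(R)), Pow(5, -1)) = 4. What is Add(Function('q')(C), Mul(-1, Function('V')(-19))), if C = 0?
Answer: 31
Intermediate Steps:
Function('V')(R) = -20 (Function('V')(R) = Mul(-5, 4) = -20)
Function('q')(K) = 11
Add(Function('q')(C), Mul(-1, Function('V')(-19))) = Add(11, Mul(-1, -20)) = Add(11, 20) = 31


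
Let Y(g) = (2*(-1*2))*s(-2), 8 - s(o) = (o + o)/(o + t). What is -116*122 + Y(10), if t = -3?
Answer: -70904/5 ≈ -14181.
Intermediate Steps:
s(o) = 8 - 2*o/(-3 + o) (s(o) = 8 - (o + o)/(o - 3) = 8 - 2*o/(-3 + o))
Y(g) = -144/5 (Y(g) = (2*(-1*2))*(6*(-4 - 2)/(-3 - 2)) = (2*(-2))*(6*(-6)/(-5)) = -24*(-1)*(-6)/5 = -4*36/5 = -144/5)
-116*122 + Y(10) = -116*122 - 144/5 = -14152 - 144/5 = -70904/5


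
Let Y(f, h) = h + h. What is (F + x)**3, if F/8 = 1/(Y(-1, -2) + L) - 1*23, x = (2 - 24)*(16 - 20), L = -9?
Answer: -1981385216/2197 ≈ -9.0186e+5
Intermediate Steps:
Y(f, h) = 2*h
x = 88 (x = -22*(-4) = 88)
F = -2400/13 (F = 8*(1/(2*(-2) - 9) - 1*23) = 8*(1/(-4 - 9) - 23) = 8*(1/(-13) - 23) = 8*(-1/13 - 23) = 8*(-300/13) = -2400/13 ≈ -184.62)
(F + x)**3 = (-2400/13 + 88)**3 = (-1256/13)**3 = -1981385216/2197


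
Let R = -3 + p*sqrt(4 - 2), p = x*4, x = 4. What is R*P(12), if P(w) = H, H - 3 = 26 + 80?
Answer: -327 + 1744*sqrt(2) ≈ 2139.4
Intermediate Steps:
p = 16 (p = 4*4 = 16)
H = 109 (H = 3 + (26 + 80) = 3 + 106 = 109)
P(w) = 109
R = -3 + 16*sqrt(2) (R = -3 + 16*sqrt(4 - 2) = -3 + 16*sqrt(2) ≈ 19.627)
R*P(12) = (-3 + 16*sqrt(2))*109 = -327 + 1744*sqrt(2)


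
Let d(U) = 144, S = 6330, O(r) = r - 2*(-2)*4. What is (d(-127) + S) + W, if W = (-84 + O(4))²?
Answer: 10570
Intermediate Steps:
O(r) = 16 + r (O(r) = r + 4*4 = r + 16 = 16 + r)
W = 4096 (W = (-84 + (16 + 4))² = (-84 + 20)² = (-64)² = 4096)
(d(-127) + S) + W = (144 + 6330) + 4096 = 6474 + 4096 = 10570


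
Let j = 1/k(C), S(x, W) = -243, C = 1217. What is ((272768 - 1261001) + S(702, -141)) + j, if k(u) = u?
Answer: -1202975291/1217 ≈ -9.8848e+5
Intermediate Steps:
j = 1/1217 ≈ 0.00082169
((272768 - 1261001) + S(702, -141)) + j = ((272768 - 1261001) - 243) + 1/1217 = (-988233 - 243) + 1/1217 = -988476 + 1/1217 = -1202975291/1217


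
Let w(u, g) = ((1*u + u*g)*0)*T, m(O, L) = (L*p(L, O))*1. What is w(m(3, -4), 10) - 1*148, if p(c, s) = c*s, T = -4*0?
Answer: -148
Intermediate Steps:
T = 0
m(O, L) = O*L² (m(O, L) = (L*(L*O))*1 = (O*L²)*1 = O*L²)
w(u, g) = 0 (w(u, g) = ((1*u + u*g)*0)*0 = ((u + g*u)*0)*0 = 0*0 = 0)
w(m(3, -4), 10) - 1*148 = 0 - 1*148 = 0 - 148 = -148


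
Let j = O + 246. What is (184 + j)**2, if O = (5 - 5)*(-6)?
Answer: 184900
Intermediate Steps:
O = 0 (O = 0*(-6) = 0)
j = 246 (j = 0 + 246 = 246)
(184 + j)**2 = (184 + 246)**2 = 430**2 = 184900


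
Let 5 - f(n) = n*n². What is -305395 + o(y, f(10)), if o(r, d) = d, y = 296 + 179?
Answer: -306390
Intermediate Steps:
y = 475
f(n) = 5 - n³ (f(n) = 5 - n*n² = 5 - n³)
-305395 + o(y, f(10)) = -305395 + (5 - 1*10³) = -305395 + (5 - 1*1000) = -305395 + (5 - 1000) = -305395 - 995 = -306390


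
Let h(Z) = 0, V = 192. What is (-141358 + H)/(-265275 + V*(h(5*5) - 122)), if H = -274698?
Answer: 416056/288699 ≈ 1.4411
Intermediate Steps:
(-141358 + H)/(-265275 + V*(h(5*5) - 122)) = (-141358 - 274698)/(-265275 + 192*(0 - 122)) = -416056/(-265275 + 192*(-122)) = -416056/(-265275 - 23424) = -416056/(-288699) = -416056*(-1/288699) = 416056/288699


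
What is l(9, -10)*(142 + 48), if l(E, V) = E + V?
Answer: -190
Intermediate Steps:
l(9, -10)*(142 + 48) = (9 - 10)*(142 + 48) = -1*190 = -190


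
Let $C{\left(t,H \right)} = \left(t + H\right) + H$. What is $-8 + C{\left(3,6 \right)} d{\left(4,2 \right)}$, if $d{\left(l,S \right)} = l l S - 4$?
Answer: $412$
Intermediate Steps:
$d{\left(l,S \right)} = -4 + S l^{2}$ ($d{\left(l,S \right)} = l^{2} S - 4 = S l^{2} - 4 = -4 + S l^{2}$)
$C{\left(t,H \right)} = t + 2 H$ ($C{\left(t,H \right)} = \left(H + t\right) + H = t + 2 H$)
$-8 + C{\left(3,6 \right)} d{\left(4,2 \right)} = -8 + \left(3 + 2 \cdot 6\right) \left(-4 + 2 \cdot 4^{2}\right) = -8 + \left(3 + 12\right) \left(-4 + 2 \cdot 16\right) = -8 + 15 \left(-4 + 32\right) = -8 + 15 \cdot 28 = -8 + 420 = 412$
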